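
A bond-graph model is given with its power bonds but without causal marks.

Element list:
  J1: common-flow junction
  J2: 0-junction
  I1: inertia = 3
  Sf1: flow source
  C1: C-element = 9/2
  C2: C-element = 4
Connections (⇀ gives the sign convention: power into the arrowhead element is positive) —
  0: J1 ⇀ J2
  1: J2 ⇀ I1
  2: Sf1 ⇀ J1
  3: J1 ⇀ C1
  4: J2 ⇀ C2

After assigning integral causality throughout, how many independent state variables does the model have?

3  (C1, C2, I1 all integral)

bond 2 |Sf1  (Sf1 (Sf) sets flow on bond)
bond 0 |J1  (common-f at J1 fixed by 2)
bond 3 |J1  (J1: bond 2 brought flow, rest push out)
bond 1 |I1  (I1 outputs flow p/I1)
bond 4 |J2  (only one effort-in slot at J2)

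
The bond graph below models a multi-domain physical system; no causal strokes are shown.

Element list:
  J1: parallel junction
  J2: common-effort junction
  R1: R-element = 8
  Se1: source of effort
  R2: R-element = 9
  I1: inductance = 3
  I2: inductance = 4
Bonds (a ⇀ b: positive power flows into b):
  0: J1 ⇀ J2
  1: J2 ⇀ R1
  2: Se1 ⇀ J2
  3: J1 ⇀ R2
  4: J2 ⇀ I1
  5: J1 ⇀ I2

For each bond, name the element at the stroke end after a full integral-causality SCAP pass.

#2 →J2  (source Se1 imposes e)
#0 →J1  (J2 effort already set via bond 2)
#1 →R1  (J2 effort already set via bond 2)
#4 →I1  (common-e at J2 fixed by 2)
#3 →R2  (J1: bond 0 brought effort, rest push out)
#5 →I2  (common-e at J1 fixed by 0)

b0 |J1
b1 |R1
b2 |J2
b3 |R2
b4 |I1
b5 |I2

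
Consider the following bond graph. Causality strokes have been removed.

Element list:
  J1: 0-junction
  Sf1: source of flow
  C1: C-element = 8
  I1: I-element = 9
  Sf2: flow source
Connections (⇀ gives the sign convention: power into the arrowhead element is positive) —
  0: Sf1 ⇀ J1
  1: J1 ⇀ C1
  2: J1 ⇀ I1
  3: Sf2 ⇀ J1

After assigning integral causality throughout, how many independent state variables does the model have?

2  (C1, I1 all integral)

β0 |Sf1  (Sf1 fixes flow; stroke at Sf1)
β3 |Sf2  (source Sf2 imposes f)
β1 |J1  (C1: C, integral causality)
β2 |I1  (J1: bond 1 brought effort, rest push out)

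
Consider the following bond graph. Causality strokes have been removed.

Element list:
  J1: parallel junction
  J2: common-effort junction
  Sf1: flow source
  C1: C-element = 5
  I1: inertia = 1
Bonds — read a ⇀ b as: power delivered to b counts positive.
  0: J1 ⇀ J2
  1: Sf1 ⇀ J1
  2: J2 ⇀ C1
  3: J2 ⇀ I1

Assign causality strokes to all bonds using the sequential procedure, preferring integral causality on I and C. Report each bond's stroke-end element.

#0 →J1
#1 →Sf1
#2 →J2
#3 →I1

β1 stroke→Sf1  (Sf1: flow source, stroke at near end)
β0 stroke→J1  (J1: last free bond brings effort in)
β2 stroke→J2  (C1: C, integral causality)
β3 stroke→I1  (0-jn J2 has e-setter on 2)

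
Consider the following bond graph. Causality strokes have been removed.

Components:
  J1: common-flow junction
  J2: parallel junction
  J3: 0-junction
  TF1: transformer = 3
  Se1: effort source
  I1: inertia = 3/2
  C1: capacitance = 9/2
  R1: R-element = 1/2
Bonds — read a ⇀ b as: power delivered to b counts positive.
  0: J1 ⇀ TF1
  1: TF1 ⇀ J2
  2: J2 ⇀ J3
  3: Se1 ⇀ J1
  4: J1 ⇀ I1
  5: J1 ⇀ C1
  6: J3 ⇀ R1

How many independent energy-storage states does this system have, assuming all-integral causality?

#3 stroke→J1  (source Se1 imposes e)
#4 stroke→I1  (prefer integral on I1)
#0 stroke→J1  (J1 flow already set via bond 4)
#5 stroke→J1  (1-jn J1 has f-setter on 4)
#1 stroke→TF1  (TF1 one-in-one-out from 0)
#2 stroke→J2  (closing 0-jn rule on J2)
#6 stroke→J3  (J3 needs exactly one e-in)

2  (C1, I1 all integral)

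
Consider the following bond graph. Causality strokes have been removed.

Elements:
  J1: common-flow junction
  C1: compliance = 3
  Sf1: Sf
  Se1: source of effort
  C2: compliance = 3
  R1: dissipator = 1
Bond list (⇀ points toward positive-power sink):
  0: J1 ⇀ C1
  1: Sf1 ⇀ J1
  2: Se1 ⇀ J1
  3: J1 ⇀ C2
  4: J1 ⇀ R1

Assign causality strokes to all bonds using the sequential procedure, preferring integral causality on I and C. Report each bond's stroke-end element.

#1 →Sf1  (Sf1 (Sf) sets flow on bond)
#2 →J1  (Se1 (Se) sets effort on bond)
#0 →J1  (J1: bond 1 brought flow, rest push out)
#3 →J1  (common-f at J1 fixed by 1)
#4 →J1  (common-f at J1 fixed by 1)

b0 →J1
b1 →Sf1
b2 →J1
b3 →J1
b4 →J1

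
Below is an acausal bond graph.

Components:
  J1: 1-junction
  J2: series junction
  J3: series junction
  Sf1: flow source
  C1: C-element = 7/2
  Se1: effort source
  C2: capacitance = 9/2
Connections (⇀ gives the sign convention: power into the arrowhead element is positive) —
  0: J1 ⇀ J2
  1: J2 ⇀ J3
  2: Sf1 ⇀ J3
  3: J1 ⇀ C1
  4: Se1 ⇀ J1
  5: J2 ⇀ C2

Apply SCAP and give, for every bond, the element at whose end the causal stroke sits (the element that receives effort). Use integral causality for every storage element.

#0 stroke→J2
#1 stroke→J3
#2 stroke→Sf1
#3 stroke→J1
#4 stroke→J1
#5 stroke→J2

b2 stroke→Sf1  (Sf1 (Sf) sets flow on bond)
b4 stroke→J1  (Se1 (Se) sets effort on bond)
b1 stroke→J3  (common-f at J3 fixed by 2)
b0 stroke→J2  (J2: bond 1 brought flow, rest push out)
b5 stroke→J2  (common-f at J2 fixed by 1)
b3 stroke→J1  (J1: bond 0 brought flow, rest push out)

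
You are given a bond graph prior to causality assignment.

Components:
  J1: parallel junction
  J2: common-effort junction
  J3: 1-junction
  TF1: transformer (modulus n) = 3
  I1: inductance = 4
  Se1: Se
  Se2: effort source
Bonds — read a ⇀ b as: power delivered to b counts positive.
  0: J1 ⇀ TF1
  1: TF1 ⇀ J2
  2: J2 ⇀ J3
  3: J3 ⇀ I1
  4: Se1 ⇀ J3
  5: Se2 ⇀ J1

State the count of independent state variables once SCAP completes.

1  (I1 all integral)

#4 |J3  (Se1 fixes effort; stroke away)
#5 |J1  (source Se2 imposes e)
#0 |TF1  (common-e at J1 fixed by 5)
#1 |J2  (TF TF1: opposite of bond 0)
#2 |J3  (J2: bond 1 brought effort, rest push out)
#3 |I1  (J3 needs exactly one f-in)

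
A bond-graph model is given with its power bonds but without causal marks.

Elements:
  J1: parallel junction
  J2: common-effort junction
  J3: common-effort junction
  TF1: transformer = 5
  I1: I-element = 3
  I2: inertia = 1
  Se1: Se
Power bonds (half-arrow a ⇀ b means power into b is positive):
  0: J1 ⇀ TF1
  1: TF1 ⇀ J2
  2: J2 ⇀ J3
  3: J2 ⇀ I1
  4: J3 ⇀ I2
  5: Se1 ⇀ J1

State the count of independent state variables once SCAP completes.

β5 stroke→J1  (Se1 fixes effort; stroke away)
β0 stroke→TF1  (common-e at J1 fixed by 5)
β1 stroke→J2  (TF1 one-in-one-out from 0)
β2 stroke→J3  (common-e at J2 fixed by 1)
β3 stroke→I1  (J2: bond 1 brought effort, rest push out)
β4 stroke→I2  (J3: bond 2 brought effort, rest push out)

2  (I1, I2 all integral)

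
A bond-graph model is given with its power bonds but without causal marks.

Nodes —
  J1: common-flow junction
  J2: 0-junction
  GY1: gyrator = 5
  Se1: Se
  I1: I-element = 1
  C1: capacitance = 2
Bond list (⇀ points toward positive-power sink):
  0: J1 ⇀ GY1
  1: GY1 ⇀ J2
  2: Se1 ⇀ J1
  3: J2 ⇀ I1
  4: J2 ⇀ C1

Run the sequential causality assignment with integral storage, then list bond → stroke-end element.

b0 →GY1
b1 →GY1
b2 →J1
b3 →I1
b4 →J2

bond 2 |J1  (Se1 (Se) sets effort on bond)
bond 0 |GY1  (J1 needs exactly one f-in)
bond 1 |GY1  (GY1: gyrator matches bond 0)
bond 3 |I1  (prefer integral on I1)
bond 4 |J2  (J2: last free bond brings effort in)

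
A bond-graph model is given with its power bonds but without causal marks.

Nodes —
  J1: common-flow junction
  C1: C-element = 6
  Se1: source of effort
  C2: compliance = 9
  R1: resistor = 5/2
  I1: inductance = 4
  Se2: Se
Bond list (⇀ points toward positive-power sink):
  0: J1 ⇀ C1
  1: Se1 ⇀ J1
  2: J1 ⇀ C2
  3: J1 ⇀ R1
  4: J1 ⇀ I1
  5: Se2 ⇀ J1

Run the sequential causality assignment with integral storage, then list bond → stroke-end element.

bond 0 stroke→J1
bond 1 stroke→J1
bond 2 stroke→J1
bond 3 stroke→J1
bond 4 stroke→I1
bond 5 stroke→J1

b1 stroke at J1  (Se1 (Se) sets effort on bond)
b5 stroke at J1  (source Se2 imposes e)
b0 stroke at J1  (C1: C, integral causality)
b2 stroke at J1  (C2 integral (e out))
b4 stroke at I1  (I1 integral (f out))
b3 stroke at J1  (common-f at J1 fixed by 4)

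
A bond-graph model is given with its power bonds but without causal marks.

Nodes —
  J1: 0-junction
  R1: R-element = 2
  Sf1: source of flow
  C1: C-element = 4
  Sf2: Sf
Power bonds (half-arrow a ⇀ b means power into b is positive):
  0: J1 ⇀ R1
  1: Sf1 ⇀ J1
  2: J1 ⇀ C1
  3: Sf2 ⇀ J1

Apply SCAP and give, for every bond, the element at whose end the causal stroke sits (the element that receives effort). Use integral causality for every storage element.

β1 →Sf1  (Sf1 fixes flow; stroke at Sf1)
β3 →Sf2  (Sf2 (Sf) sets flow on bond)
β2 →J1  (C1 outputs effort q/C1)
β0 →R1  (common-e at J1 fixed by 2)

#0 |R1
#1 |Sf1
#2 |J1
#3 |Sf2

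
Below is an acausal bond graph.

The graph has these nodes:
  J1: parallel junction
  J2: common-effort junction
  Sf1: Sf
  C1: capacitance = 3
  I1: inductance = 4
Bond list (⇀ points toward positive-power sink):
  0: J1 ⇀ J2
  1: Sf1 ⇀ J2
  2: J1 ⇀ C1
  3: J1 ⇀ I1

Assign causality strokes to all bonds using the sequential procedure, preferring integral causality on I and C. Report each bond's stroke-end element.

b0 |J2
b1 |Sf1
b2 |J1
b3 |I1

β1 stroke→Sf1  (Sf1 fixes flow; stroke at Sf1)
β0 stroke→J2  (J2: last free bond brings effort in)
β2 stroke→J1  (C1 integral (e out))
β3 stroke→I1  (J1: bond 2 brought effort, rest push out)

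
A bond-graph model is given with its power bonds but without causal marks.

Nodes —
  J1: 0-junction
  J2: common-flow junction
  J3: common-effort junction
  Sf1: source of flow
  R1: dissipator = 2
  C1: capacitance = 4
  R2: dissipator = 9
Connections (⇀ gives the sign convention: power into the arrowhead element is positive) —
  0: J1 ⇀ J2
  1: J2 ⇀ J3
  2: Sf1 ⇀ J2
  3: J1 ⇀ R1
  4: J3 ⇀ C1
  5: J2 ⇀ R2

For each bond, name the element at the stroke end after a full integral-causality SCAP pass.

b2 |Sf1  (Sf1 (Sf) sets flow on bond)
b0 |J2  (1-jn J2 has f-setter on 2)
b1 |J2  (J2 flow already set via bond 2)
b5 |J2  (J2: bond 2 brought flow, rest push out)
b4 |J3  (closing 0-jn rule on J3)
b3 |J1  (only one effort-in slot at J1)

#0 |J2
#1 |J2
#2 |Sf1
#3 |J1
#4 |J3
#5 |J2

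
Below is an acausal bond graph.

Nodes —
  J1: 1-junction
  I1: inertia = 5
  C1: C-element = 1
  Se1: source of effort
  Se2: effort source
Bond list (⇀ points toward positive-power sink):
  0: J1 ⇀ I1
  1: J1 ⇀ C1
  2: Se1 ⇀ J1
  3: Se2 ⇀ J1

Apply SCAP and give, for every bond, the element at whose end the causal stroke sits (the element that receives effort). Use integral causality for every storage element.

β2 |J1  (source Se1 imposes e)
β3 |J1  (Se2 fixes effort; stroke away)
β0 |I1  (I1 outputs flow p/I1)
β1 |J1  (1-jn J1 has f-setter on 0)

b0 stroke→I1
b1 stroke→J1
b2 stroke→J1
b3 stroke→J1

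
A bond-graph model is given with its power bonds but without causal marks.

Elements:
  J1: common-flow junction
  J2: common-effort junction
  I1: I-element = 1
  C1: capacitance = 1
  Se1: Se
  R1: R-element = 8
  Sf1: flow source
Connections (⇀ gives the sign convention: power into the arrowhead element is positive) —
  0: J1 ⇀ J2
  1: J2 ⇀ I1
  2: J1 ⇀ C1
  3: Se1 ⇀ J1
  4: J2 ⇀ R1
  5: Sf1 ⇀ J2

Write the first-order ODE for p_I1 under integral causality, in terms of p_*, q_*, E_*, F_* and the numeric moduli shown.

dp_I1/dt = E_Se1 - q_C1

bond 3 →J1  (source Se1 imposes e)
bond 5 →Sf1  (Sf1 (Sf) sets flow on bond)
bond 1 →I1  (prefer integral on I1)
bond 2 →J1  (C1 integral (e out))
bond 0 →J2  (J1: last free bond brings flow in)
bond 4 →R1  (J2 effort already set via bond 0)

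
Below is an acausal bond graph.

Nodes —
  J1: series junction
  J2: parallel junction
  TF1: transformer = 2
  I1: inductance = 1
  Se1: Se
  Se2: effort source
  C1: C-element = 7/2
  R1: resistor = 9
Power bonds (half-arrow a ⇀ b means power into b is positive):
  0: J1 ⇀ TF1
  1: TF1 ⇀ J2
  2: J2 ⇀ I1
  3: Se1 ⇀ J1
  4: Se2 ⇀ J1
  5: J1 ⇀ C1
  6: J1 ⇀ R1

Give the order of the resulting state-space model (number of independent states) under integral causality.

bond 3 |J1  (source Se1 imposes e)
bond 4 |J1  (Se2: effort source, stroke at far end)
bond 2 |I1  (I1 outputs flow p/I1)
bond 1 |J2  (closing 0-jn rule on J2)
bond 0 |TF1  (TF TF1: opposite of bond 1)
bond 5 |J1  (J1: bond 0 brought flow, rest push out)
bond 6 |J1  (J1 flow already set via bond 0)

2  (C1, I1 all integral)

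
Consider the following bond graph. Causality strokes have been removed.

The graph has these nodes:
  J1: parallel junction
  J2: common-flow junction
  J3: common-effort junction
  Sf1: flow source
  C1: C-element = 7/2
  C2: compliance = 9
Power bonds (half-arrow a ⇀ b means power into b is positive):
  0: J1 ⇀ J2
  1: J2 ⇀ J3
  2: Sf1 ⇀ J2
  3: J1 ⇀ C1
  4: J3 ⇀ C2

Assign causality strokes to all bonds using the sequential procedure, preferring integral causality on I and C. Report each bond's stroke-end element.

bond 0 |J2
bond 1 |J2
bond 2 |Sf1
bond 3 |J1
bond 4 |J3

bond 2 stroke at Sf1  (Sf1 fixes flow; stroke at Sf1)
bond 0 stroke at J2  (J2: bond 2 brought flow, rest push out)
bond 1 stroke at J2  (J2: bond 2 brought flow, rest push out)
bond 4 stroke at J3  (only one effort-in slot at J3)
bond 3 stroke at J1  (J1: last free bond brings effort in)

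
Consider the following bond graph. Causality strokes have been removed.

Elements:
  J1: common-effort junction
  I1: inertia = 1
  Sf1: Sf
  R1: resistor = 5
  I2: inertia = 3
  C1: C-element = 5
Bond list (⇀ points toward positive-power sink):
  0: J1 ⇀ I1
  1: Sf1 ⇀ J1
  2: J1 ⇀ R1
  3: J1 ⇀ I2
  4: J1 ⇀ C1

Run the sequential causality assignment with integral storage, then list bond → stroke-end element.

b0 stroke at I1
b1 stroke at Sf1
b2 stroke at R1
b3 stroke at I2
b4 stroke at J1

bond 1 →Sf1  (Sf1 fixes flow; stroke at Sf1)
bond 0 →I1  (I1: I, integral causality)
bond 3 →I2  (I2 integral (f out))
bond 4 →J1  (C1 integral (e out))
bond 2 →R1  (J1 effort already set via bond 4)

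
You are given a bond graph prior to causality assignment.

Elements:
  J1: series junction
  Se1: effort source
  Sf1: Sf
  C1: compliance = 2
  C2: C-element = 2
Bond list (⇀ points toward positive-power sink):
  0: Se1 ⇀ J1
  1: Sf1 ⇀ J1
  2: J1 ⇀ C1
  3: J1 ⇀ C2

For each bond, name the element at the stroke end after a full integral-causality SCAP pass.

#0 |J1  (Se1: effort source, stroke at far end)
#1 |Sf1  (Sf1: flow source, stroke at near end)
#2 |J1  (common-f at J1 fixed by 1)
#3 |J1  (J1: bond 1 brought flow, rest push out)

bond 0 |J1
bond 1 |Sf1
bond 2 |J1
bond 3 |J1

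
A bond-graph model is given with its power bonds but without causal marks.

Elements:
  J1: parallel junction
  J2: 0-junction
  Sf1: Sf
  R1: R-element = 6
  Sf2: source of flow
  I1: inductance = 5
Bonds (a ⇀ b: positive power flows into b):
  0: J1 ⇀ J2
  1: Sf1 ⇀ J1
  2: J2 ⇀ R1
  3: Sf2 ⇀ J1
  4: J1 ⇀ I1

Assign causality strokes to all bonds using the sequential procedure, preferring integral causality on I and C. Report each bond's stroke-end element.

b0 →J1
b1 →Sf1
b2 →J2
b3 →Sf2
b4 →I1

β1 stroke at Sf1  (Sf1 (Sf) sets flow on bond)
β3 stroke at Sf2  (source Sf2 imposes f)
β4 stroke at I1  (prefer integral on I1)
β0 stroke at J1  (J1: last free bond brings effort in)
β2 stroke at J2  (only one effort-in slot at J2)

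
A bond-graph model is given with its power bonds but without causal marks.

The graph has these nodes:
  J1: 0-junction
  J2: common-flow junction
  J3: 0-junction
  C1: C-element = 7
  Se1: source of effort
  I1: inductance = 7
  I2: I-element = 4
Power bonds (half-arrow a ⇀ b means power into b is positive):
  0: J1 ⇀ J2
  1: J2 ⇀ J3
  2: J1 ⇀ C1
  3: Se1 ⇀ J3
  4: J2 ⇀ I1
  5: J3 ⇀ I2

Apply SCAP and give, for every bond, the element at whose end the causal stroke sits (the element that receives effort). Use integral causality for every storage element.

β3 stroke→J3  (Se1 fixes effort; stroke away)
β1 stroke→J2  (0-jn J3 has e-setter on 3)
β5 stroke→I2  (J3: bond 3 brought effort, rest push out)
β2 stroke→J1  (C1: C, integral causality)
β0 stroke→J2  (common-e at J1 fixed by 2)
β4 stroke→I1  (only one flow-in slot at J2)

bond 0 stroke at J2
bond 1 stroke at J2
bond 2 stroke at J1
bond 3 stroke at J3
bond 4 stroke at I1
bond 5 stroke at I2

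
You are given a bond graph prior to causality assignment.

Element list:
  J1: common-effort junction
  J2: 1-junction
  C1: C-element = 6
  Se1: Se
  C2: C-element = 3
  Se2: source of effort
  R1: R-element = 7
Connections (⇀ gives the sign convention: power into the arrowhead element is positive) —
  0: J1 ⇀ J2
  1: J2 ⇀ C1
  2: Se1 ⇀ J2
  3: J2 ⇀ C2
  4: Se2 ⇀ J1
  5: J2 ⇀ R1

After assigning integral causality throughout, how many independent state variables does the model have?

2  (C1, C2 all integral)

β2 |J2  (Se1 (Se) sets effort on bond)
β4 |J1  (Se2 (Se) sets effort on bond)
β0 |J2  (J1 effort already set via bond 4)
β1 |J2  (prefer integral on C1)
β3 |J2  (C2 outputs effort q/C2)
β5 |R1  (only one flow-in slot at J2)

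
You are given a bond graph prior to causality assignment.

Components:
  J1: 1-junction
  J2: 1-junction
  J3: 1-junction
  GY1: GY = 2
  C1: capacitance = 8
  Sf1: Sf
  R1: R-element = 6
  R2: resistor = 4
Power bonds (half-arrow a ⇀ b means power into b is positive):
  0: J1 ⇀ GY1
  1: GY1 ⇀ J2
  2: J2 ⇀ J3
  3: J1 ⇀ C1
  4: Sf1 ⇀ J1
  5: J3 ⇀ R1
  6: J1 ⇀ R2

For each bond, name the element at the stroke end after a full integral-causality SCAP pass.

#0 stroke at J1
#1 stroke at J2
#2 stroke at J3
#3 stroke at J1
#4 stroke at Sf1
#5 stroke at R1
#6 stroke at J1

β4 |Sf1  (Sf1: flow source, stroke at near end)
β0 |J1  (J1 flow already set via bond 4)
β3 |J1  (1-jn J1 has f-setter on 4)
β6 |J1  (common-f at J1 fixed by 4)
β1 |J2  (GY1: gyrator matches bond 0)
β2 |J3  (J2: last free bond brings flow in)
β5 |R1  (J3 needs exactly one f-in)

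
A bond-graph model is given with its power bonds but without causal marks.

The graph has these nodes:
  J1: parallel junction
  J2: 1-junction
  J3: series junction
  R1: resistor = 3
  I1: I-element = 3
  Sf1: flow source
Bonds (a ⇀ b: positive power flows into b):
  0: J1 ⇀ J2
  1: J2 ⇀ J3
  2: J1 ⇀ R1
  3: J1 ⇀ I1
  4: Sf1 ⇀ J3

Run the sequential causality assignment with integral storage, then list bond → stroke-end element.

b4 stroke at Sf1  (Sf1: flow source, stroke at near end)
b1 stroke at J3  (J3: bond 4 brought flow, rest push out)
b0 stroke at J2  (1-jn J2 has f-setter on 1)
b3 stroke at I1  (I1 integral (f out))
b2 stroke at J1  (closing 0-jn rule on J1)

b0 |J2
b1 |J3
b2 |J1
b3 |I1
b4 |Sf1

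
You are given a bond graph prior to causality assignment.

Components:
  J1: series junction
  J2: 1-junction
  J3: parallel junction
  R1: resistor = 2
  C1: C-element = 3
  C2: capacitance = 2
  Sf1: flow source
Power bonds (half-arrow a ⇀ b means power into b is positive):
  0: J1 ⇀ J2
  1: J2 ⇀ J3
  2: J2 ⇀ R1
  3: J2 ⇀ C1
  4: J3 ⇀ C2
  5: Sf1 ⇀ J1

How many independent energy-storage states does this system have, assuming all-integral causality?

2  (C1, C2 all integral)

β5 stroke→Sf1  (Sf1: flow source, stroke at near end)
β0 stroke→J1  (1-jn J1 has f-setter on 5)
β1 stroke→J2  (1-jn J2 has f-setter on 0)
β2 stroke→J2  (1-jn J2 has f-setter on 0)
β3 stroke→J2  (common-f at J2 fixed by 0)
β4 stroke→J3  (J3 needs exactly one e-in)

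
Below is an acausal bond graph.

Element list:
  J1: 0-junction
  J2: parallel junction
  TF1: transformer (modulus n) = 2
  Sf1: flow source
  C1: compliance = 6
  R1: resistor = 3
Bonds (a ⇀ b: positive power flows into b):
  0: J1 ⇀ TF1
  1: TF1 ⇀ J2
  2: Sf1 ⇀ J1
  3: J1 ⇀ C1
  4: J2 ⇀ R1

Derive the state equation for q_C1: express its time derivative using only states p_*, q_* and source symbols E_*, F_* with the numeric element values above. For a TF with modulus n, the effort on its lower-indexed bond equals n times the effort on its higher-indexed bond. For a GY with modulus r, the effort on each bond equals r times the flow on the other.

bond 2 stroke at Sf1  (Sf1 (Sf) sets flow on bond)
bond 3 stroke at J1  (C1: C, integral causality)
bond 0 stroke at TF1  (J1 effort already set via bond 3)
bond 1 stroke at J2  (TF1 one-in-one-out from 0)
bond 4 stroke at R1  (J2: bond 1 brought effort, rest push out)

dq_C1/dt = F_Sf1 - q_C1/72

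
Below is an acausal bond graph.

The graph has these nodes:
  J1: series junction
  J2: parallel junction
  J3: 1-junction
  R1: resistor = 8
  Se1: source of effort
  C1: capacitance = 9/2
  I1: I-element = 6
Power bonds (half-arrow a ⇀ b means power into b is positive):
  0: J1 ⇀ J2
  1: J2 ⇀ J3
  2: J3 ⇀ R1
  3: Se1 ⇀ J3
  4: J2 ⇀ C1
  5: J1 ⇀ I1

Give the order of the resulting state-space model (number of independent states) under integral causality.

b3 stroke at J3  (Se1: effort source, stroke at far end)
b4 stroke at J2  (C1 outputs effort q/C1)
b0 stroke at J1  (common-e at J2 fixed by 4)
b1 stroke at J3  (J2: bond 4 brought effort, rest push out)
b2 stroke at R1  (J3: last free bond brings flow in)
b5 stroke at I1  (closing 1-jn rule on J1)

2  (C1, I1 all integral)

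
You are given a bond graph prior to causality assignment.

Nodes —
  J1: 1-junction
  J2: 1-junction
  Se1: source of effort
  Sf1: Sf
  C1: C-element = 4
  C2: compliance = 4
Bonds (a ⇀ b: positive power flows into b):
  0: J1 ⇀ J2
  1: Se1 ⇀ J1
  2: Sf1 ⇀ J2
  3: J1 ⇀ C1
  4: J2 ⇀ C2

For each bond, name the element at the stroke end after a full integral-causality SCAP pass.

b0 |J2
b1 |J1
b2 |Sf1
b3 |J1
b4 |J2

bond 1 →J1  (Se1 fixes effort; stroke away)
bond 2 →Sf1  (Sf1 fixes flow; stroke at Sf1)
bond 0 →J2  (common-f at J2 fixed by 2)
bond 4 →J2  (J2 flow already set via bond 2)
bond 3 →J1  (J1 flow already set via bond 0)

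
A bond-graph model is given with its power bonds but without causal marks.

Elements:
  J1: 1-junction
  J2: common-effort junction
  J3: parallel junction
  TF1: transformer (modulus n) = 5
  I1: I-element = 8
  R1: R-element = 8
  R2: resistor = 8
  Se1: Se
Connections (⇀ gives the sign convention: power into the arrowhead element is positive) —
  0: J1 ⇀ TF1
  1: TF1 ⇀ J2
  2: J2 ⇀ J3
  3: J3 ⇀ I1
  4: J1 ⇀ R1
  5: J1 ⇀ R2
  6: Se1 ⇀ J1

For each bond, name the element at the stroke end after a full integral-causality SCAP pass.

#6 stroke at J1  (Se1: effort source, stroke at far end)
#3 stroke at I1  (I1 integral (f out))
#2 stroke at J3  (J3 needs exactly one e-in)
#1 stroke at J2  (only one effort-in slot at J2)
#0 stroke at TF1  (TF1: transformer flips bond 1)
#4 stroke at J1  (1-jn J1 has f-setter on 0)
#5 stroke at J1  (J1: bond 0 brought flow, rest push out)

β0 |TF1
β1 |J2
β2 |J3
β3 |I1
β4 |J1
β5 |J1
β6 |J1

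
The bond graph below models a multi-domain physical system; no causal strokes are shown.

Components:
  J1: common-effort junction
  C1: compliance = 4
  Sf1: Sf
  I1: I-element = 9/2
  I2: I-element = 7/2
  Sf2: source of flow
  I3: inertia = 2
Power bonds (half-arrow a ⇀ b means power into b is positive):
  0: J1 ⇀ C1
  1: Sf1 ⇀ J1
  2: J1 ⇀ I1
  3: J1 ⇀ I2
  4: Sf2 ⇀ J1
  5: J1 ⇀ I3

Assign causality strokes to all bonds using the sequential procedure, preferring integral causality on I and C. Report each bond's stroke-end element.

#1 →Sf1  (source Sf1 imposes f)
#4 →Sf2  (source Sf2 imposes f)
#0 →J1  (C1 outputs effort q/C1)
#2 →I1  (0-jn J1 has e-setter on 0)
#3 →I2  (J1: bond 0 brought effort, rest push out)
#5 →I3  (0-jn J1 has e-setter on 0)

β0 |J1
β1 |Sf1
β2 |I1
β3 |I2
β4 |Sf2
β5 |I3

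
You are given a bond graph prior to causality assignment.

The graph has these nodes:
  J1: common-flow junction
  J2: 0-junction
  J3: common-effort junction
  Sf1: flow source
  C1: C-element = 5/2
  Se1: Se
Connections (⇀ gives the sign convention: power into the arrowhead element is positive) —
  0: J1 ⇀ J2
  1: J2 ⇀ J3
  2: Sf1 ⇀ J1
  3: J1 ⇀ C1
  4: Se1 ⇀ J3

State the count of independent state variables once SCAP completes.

β2 stroke→Sf1  (Sf1 (Sf) sets flow on bond)
β4 stroke→J3  (source Se1 imposes e)
β0 stroke→J1  (common-f at J1 fixed by 2)
β3 stroke→J1  (1-jn J1 has f-setter on 2)
β1 stroke→J2  (closing 0-jn rule on J2)

1  (C1 all integral)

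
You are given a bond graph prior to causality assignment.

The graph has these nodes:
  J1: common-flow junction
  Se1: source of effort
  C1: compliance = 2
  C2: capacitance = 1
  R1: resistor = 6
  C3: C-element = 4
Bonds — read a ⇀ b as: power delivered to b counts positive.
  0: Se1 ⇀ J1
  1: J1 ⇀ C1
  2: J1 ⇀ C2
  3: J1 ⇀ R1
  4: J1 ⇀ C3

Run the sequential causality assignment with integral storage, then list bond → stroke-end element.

β0 stroke at J1  (Se1 fixes effort; stroke away)
β1 stroke at J1  (C1 outputs effort q/C1)
β2 stroke at J1  (C2 outputs effort q/C2)
β4 stroke at J1  (C3 outputs effort q/C3)
β3 stroke at R1  (J1 needs exactly one f-in)

bond 0 →J1
bond 1 →J1
bond 2 →J1
bond 3 →R1
bond 4 →J1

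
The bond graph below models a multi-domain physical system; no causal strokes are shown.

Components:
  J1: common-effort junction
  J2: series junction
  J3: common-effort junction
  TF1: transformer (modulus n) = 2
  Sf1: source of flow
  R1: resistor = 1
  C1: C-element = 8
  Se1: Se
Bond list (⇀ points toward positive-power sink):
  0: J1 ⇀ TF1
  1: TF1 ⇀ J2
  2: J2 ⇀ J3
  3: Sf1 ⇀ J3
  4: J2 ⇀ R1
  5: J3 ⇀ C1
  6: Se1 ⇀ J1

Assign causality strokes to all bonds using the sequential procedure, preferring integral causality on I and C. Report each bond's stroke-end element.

β0 stroke→TF1
β1 stroke→J2
β2 stroke→J2
β3 stroke→Sf1
β4 stroke→R1
β5 stroke→J3
β6 stroke→J1

b3 stroke at Sf1  (Sf1: flow source, stroke at near end)
b6 stroke at J1  (source Se1 imposes e)
b0 stroke at TF1  (0-jn J1 has e-setter on 6)
b1 stroke at J2  (TF1 one-in-one-out from 0)
b5 stroke at J3  (prefer integral on C1)
b2 stroke at J2  (J3 effort already set via bond 5)
b4 stroke at R1  (only one flow-in slot at J2)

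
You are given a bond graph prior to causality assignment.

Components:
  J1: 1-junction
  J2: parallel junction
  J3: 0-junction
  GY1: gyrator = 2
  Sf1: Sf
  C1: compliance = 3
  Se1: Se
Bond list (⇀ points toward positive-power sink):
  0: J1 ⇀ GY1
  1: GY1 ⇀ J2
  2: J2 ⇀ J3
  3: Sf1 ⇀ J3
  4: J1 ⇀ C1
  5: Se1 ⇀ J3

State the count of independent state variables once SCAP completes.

1  (C1 all integral)

β3 →Sf1  (Sf1: flow source, stroke at near end)
β5 →J3  (Se1 fixes effort; stroke away)
β2 →J2  (0-jn J3 has e-setter on 5)
β1 →GY1  (0-jn J2 has e-setter on 2)
β0 →GY1  (through GY1, causality inverts; strokes same side of GY1)
β4 →J1  (J1: bond 0 brought flow, rest push out)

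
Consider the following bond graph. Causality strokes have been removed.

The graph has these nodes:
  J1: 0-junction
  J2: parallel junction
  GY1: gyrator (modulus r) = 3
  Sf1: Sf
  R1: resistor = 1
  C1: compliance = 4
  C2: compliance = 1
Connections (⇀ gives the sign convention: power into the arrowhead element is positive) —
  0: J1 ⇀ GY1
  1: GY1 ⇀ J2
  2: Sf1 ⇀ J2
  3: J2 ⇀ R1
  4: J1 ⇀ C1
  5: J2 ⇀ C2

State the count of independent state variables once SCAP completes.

#2 stroke at Sf1  (Sf1: flow source, stroke at near end)
#4 stroke at J1  (C1 outputs effort q/C1)
#0 stroke at GY1  (0-jn J1 has e-setter on 4)
#1 stroke at GY1  (through GY1, causality inverts; strokes same side of GY1)
#5 stroke at J2  (C2: C, integral causality)
#3 stroke at R1  (J2 effort already set via bond 5)

2  (C1, C2 all integral)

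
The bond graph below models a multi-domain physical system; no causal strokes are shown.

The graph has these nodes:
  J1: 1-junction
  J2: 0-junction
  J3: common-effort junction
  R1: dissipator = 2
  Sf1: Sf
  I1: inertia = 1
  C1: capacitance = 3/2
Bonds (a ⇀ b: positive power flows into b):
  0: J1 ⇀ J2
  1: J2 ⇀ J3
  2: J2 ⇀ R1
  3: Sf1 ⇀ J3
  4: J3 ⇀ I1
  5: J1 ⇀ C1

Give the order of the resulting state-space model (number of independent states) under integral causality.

2  (C1, I1 all integral)

β3 stroke at Sf1  (Sf1 (Sf) sets flow on bond)
β4 stroke at I1  (I1: I, integral causality)
β1 stroke at J3  (J3: last free bond brings effort in)
β5 stroke at J1  (C1 outputs effort q/C1)
β0 stroke at J2  (J1 needs exactly one f-in)
β2 stroke at R1  (0-jn J2 has e-setter on 0)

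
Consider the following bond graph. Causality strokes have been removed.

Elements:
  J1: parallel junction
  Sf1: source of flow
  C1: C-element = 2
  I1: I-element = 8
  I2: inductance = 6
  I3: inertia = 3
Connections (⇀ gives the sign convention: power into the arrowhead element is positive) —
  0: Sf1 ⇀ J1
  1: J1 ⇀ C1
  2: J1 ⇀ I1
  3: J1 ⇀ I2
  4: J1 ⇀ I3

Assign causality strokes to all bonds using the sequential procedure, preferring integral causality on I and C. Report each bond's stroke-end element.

#0 stroke→Sf1  (Sf1 (Sf) sets flow on bond)
#1 stroke→J1  (C1: C, integral causality)
#2 stroke→I1  (J1 effort already set via bond 1)
#3 stroke→I2  (J1: bond 1 brought effort, rest push out)
#4 stroke→I3  (J1 effort already set via bond 1)

bond 0 →Sf1
bond 1 →J1
bond 2 →I1
bond 3 →I2
bond 4 →I3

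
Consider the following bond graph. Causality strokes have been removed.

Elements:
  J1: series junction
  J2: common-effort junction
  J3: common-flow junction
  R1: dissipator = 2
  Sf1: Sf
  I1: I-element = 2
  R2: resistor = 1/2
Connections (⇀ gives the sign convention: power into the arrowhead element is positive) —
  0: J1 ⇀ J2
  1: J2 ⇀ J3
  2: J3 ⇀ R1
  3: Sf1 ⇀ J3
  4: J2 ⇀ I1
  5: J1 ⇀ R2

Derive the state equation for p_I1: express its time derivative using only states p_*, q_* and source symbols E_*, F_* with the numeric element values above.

dp_I1/dt = -F_Sf1/2 - p_I1/4

β3 stroke at Sf1  (Sf1: flow source, stroke at near end)
β1 stroke at J3  (common-f at J3 fixed by 3)
β2 stroke at J3  (J3: bond 3 brought flow, rest push out)
β4 stroke at I1  (prefer integral on I1)
β0 stroke at J2  (closing 0-jn rule on J2)
β5 stroke at J1  (1-jn J1 has f-setter on 0)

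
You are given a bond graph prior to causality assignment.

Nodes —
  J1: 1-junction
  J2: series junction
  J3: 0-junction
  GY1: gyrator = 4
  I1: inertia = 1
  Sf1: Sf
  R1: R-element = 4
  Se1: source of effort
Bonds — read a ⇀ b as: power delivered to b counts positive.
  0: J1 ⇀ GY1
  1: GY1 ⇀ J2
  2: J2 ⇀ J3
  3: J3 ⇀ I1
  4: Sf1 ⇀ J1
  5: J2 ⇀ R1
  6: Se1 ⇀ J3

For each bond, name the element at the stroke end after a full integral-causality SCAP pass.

#0 |J1
#1 |J2
#2 |J2
#3 |I1
#4 |Sf1
#5 |R1
#6 |J3

#4 →Sf1  (Sf1 fixes flow; stroke at Sf1)
#6 →J3  (Se1 (Se) sets effort on bond)
#0 →J1  (J1: bond 4 brought flow, rest push out)
#2 →J2  (J3 effort already set via bond 6)
#3 →I1  (common-e at J3 fixed by 6)
#1 →J2  (GY1: gyrator matches bond 0)
#5 →R1  (J2 needs exactly one f-in)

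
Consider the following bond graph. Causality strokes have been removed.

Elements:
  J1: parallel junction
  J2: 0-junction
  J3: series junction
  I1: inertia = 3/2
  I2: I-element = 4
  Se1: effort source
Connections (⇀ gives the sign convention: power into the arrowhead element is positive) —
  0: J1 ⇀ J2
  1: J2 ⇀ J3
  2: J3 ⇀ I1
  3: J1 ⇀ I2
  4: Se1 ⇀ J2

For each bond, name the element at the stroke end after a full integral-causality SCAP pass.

β4 |J2  (source Se1 imposes e)
β0 |J1  (J2 effort already set via bond 4)
β1 |J3  (J2 effort already set via bond 4)
β2 |I1  (only one flow-in slot at J3)
β3 |I2  (J1 effort already set via bond 0)

b0 stroke→J1
b1 stroke→J3
b2 stroke→I1
b3 stroke→I2
b4 stroke→J2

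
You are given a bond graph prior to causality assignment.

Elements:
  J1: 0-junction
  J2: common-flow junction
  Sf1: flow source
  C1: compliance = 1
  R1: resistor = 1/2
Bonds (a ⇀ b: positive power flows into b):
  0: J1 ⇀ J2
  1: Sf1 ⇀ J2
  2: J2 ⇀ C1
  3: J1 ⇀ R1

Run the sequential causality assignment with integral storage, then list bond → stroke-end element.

β1 |Sf1  (Sf1: flow source, stroke at near end)
β0 |J2  (common-f at J2 fixed by 1)
β2 |J2  (common-f at J2 fixed by 1)
β3 |J1  (closing 0-jn rule on J1)

bond 0 stroke→J2
bond 1 stroke→Sf1
bond 2 stroke→J2
bond 3 stroke→J1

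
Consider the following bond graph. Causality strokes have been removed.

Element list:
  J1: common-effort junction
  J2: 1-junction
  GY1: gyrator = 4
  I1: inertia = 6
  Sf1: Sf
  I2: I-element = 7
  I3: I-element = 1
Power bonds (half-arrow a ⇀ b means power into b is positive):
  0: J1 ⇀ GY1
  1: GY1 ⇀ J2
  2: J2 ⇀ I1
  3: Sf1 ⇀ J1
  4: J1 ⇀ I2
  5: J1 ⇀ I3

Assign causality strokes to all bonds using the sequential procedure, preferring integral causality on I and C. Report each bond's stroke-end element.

b3 stroke→Sf1  (source Sf1 imposes f)
b2 stroke→I1  (I1: I, integral causality)
b1 stroke→J2  (common-f at J2 fixed by 2)
b0 stroke→J1  (GY GY1: same side as bond 1)
b4 stroke→I2  (J1 effort already set via bond 0)
b5 stroke→I3  (J1: bond 0 brought effort, rest push out)

b0 stroke→J1
b1 stroke→J2
b2 stroke→I1
b3 stroke→Sf1
b4 stroke→I2
b5 stroke→I3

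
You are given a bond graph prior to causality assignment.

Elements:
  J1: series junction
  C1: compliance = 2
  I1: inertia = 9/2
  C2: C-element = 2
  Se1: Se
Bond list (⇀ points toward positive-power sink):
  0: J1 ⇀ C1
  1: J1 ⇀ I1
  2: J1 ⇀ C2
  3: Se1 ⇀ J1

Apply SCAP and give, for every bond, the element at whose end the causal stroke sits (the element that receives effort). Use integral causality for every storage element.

bond 0 stroke at J1
bond 1 stroke at I1
bond 2 stroke at J1
bond 3 stroke at J1

#3 stroke at J1  (Se1 (Se) sets effort on bond)
#0 stroke at J1  (C1 integral (e out))
#1 stroke at I1  (prefer integral on I1)
#2 stroke at J1  (1-jn J1 has f-setter on 1)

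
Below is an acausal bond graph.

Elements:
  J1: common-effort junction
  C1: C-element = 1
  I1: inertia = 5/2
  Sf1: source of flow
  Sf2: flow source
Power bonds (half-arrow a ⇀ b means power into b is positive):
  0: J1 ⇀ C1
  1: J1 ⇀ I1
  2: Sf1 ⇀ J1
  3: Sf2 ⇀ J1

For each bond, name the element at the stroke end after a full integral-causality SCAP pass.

β0 stroke at J1
β1 stroke at I1
β2 stroke at Sf1
β3 stroke at Sf2

#2 |Sf1  (source Sf1 imposes f)
#3 |Sf2  (Sf2 (Sf) sets flow on bond)
#0 |J1  (C1: C, integral causality)
#1 |I1  (0-jn J1 has e-setter on 0)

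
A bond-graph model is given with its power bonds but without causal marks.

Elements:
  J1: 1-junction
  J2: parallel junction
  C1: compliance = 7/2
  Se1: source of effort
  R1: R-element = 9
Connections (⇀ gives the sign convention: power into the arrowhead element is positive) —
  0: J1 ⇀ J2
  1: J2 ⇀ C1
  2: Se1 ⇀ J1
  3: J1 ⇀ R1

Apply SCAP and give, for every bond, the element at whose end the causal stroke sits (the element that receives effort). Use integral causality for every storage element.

b2 →J1  (Se1 fixes effort; stroke away)
b1 →J2  (prefer integral on C1)
b0 →J1  (common-e at J2 fixed by 1)
b3 →R1  (only one flow-in slot at J1)

β0 →J1
β1 →J2
β2 →J1
β3 →R1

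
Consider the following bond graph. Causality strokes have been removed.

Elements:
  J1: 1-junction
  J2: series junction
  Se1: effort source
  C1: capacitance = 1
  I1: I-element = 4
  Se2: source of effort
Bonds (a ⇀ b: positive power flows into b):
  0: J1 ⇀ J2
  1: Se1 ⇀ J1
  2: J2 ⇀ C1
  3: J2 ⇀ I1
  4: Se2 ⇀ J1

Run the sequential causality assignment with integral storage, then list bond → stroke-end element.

b0 stroke→J2
b1 stroke→J1
b2 stroke→J2
b3 stroke→I1
b4 stroke→J1

b1 stroke at J1  (Se1 (Se) sets effort on bond)
b4 stroke at J1  (Se2: effort source, stroke at far end)
b0 stroke at J2  (only one flow-in slot at J1)
b2 stroke at J2  (C1 integral (e out))
b3 stroke at I1  (J2: last free bond brings flow in)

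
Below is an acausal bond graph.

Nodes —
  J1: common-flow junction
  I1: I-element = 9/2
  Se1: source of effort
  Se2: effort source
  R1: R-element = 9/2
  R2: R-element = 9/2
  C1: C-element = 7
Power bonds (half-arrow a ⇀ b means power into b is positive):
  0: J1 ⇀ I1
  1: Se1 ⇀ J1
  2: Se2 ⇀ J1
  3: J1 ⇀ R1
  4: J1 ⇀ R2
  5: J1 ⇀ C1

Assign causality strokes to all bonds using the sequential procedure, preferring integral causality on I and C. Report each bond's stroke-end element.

#1 stroke at J1  (Se1 fixes effort; stroke away)
#2 stroke at J1  (Se2 (Se) sets effort on bond)
#0 stroke at I1  (I1 outputs flow p/I1)
#3 stroke at J1  (1-jn J1 has f-setter on 0)
#4 stroke at J1  (1-jn J1 has f-setter on 0)
#5 stroke at J1  (common-f at J1 fixed by 0)

#0 stroke→I1
#1 stroke→J1
#2 stroke→J1
#3 stroke→J1
#4 stroke→J1
#5 stroke→J1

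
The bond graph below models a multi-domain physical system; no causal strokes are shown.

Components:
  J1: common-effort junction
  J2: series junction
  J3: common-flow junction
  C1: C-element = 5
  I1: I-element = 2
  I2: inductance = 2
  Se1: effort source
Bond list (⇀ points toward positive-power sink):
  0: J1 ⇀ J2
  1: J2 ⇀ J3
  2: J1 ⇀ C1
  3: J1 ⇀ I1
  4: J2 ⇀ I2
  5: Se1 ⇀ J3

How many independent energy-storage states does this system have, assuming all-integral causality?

b5 stroke at J3  (source Se1 imposes e)
b1 stroke at J2  (J3 needs exactly one f-in)
b2 stroke at J1  (C1 outputs effort q/C1)
b0 stroke at J2  (0-jn J1 has e-setter on 2)
b3 stroke at I1  (J1: bond 2 brought effort, rest push out)
b4 stroke at I2  (J2: last free bond brings flow in)

3  (C1, I1, I2 all integral)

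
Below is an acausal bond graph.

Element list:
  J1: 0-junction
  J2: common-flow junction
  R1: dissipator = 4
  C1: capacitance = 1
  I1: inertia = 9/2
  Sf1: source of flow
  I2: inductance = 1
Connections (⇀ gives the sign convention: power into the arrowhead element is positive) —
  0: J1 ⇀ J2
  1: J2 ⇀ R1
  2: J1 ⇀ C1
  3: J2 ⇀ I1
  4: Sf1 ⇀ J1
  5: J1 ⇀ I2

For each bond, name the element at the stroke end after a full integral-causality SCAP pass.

#0 |J2
#1 |J2
#2 |J1
#3 |I1
#4 |Sf1
#5 |I2

#4 stroke at Sf1  (Sf1 fixes flow; stroke at Sf1)
#2 stroke at J1  (C1 integral (e out))
#0 stroke at J2  (J1 effort already set via bond 2)
#5 stroke at I2  (0-jn J1 has e-setter on 2)
#3 stroke at I1  (I1 outputs flow p/I1)
#1 stroke at J2  (J2: bond 3 brought flow, rest push out)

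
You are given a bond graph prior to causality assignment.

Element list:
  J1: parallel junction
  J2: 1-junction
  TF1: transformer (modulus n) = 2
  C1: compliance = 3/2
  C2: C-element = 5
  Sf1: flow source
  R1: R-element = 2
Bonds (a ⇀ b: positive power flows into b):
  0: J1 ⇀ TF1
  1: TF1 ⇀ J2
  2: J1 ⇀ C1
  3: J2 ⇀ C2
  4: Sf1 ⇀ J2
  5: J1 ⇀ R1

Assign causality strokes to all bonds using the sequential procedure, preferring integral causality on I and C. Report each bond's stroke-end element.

#0 stroke→TF1
#1 stroke→J2
#2 stroke→J1
#3 stroke→J2
#4 stroke→Sf1
#5 stroke→R1

b4 →Sf1  (Sf1 fixes flow; stroke at Sf1)
b1 →J2  (J2: bond 4 brought flow, rest push out)
b3 →J2  (J2: bond 4 brought flow, rest push out)
b0 →TF1  (TF TF1: opposite of bond 1)
b2 →J1  (C1: C, integral causality)
b5 →R1  (J1: bond 2 brought effort, rest push out)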